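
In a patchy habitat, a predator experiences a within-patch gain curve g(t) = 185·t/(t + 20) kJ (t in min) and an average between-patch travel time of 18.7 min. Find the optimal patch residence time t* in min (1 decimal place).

19.3 min

Maximise g(t)/(T+t): set derivative to zero → g'(t)(T+t) = g(t).
g'(t) = 185·20/(t + 20)². Setting 185·20/(t+20)² = 185t/[(t+20)(18.7+t)] gives 20(18.7+t) = t(t+20), so t² = 20×18.7 = 374.
t* = √374 = 19.34 min.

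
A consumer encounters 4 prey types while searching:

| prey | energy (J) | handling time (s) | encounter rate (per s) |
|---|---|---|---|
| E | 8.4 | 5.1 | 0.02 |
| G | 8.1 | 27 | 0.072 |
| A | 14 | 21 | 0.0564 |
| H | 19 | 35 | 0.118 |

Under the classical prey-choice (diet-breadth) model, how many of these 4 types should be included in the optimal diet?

3

E/h in descending order: E 1.65, A 0.667, H 0.543, G 0.3 J/s. The optimal diet is the largest prefix of this list for which every included type satisfies E_i/h_i > R on the types above it.
Rate on top 1: 0.1525. A: 0.667 > 0.1525 → include.
Rate on top 2: 0.4188. H: 0.543 > 0.4188 → include.
Rate on top 3: 0.4987. G: 0.3 < 0.4987 → exclude; stop.
Optimal diet: E, A, H — 3 of 4 types.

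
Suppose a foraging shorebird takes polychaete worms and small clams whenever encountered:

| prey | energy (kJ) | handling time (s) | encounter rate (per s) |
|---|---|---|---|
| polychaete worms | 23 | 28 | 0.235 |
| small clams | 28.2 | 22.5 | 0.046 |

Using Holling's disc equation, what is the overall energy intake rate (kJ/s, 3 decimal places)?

0.778 kJ/s

R = (0.235×23 + 0.046×28.2) / (1 + 0.235×28 + 0.046×22.5) = 6.702/8.615 = 0.778 kJ/s.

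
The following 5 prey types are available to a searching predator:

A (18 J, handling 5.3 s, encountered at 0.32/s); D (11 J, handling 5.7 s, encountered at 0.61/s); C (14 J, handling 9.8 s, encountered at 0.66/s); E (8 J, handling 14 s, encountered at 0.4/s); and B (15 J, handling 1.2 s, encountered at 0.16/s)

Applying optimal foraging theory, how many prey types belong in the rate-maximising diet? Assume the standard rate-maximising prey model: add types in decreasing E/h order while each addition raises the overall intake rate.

Rank by E/h (J/s): B 12.5, A 3.4, D 1.93, C 1.43, E 0.571. Include each in turn until the next type's E/h falls below the running intake rate.
Rate on top 1: 2.013. A: 3.4 > 2.013 → include.
Rate on top 2: 2.825. D: 1.93 < 2.825 → exclude; stop.
Optimal diet: B, A — 2 of 5 types.

2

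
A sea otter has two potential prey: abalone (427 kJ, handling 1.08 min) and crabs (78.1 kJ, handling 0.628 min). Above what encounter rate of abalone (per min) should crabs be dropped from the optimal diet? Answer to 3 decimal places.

The zero-one rule: include crabs iff E₂/h₂ > λE₁/(1+λh₁). Equality gives the switch point.
λE₁h₂ = E₂ + λE₂h₁ ⇒ λ = E₂/(E₁h₂ − E₂h₁) = 78.1/(268.2 − 84.35) = 0.4249 per min.

0.425 per min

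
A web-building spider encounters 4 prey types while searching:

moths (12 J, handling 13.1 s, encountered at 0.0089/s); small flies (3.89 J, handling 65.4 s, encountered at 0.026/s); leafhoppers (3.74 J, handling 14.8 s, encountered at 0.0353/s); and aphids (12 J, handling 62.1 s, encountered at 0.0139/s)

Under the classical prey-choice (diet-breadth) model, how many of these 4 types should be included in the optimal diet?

3

Rank by E/h (J/s): moths 0.916, leafhoppers 0.253, aphids 0.193, small flies 0.0595. Include each in turn until the next type's E/h falls below the running intake rate.
Rate on top 1: 0.09565. leafhoppers: 0.253 > 0.09565 → include.
Rate on top 2: 0.1457. aphids: 0.193 > 0.1457 → include.
Rate on top 3: 0.1621. small flies: 0.0595 < 0.1621 → exclude; stop.
Optimal diet: moths, leafhoppers, aphids — 3 of 4 types.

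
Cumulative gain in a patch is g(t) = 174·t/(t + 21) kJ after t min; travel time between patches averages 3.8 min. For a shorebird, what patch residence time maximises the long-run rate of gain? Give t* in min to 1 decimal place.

8.9 min

Maximise g(t)/(T+t): set derivative to zero → g'(t)(T+t) = g(t).
g'(t) = 174·21/(t + 21)². Setting 174·21/(t+21)² = 174t/[(t+21)(3.8+t)] gives 21(3.8+t) = t(t+21), so t² = 21×3.8 = 79.8.
t* = √79.8 = 8.933 min.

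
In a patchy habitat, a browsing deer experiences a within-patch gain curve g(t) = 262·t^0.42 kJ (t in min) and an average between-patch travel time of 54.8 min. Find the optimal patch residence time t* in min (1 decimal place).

39.7 min

Maximise g(t)/(T+t): set derivative to zero → g'(t)(T+t) = g(t).
g'(t) = 0.42·262·t^-0.58. Setting 0.42·262·t^-0.58 = 262·t^0.42/(54.8+t) gives 0.42(54.8+t) = t, so 0.58·t = 0.42×54.8.
t* = 0.42×54.8/0.58 = 39.68 min.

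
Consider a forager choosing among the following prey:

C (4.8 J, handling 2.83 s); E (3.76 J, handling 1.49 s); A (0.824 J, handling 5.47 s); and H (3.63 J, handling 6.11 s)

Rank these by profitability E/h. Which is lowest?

Profitability E/h (J/s): C = 4.8/2.83 = 1.7, E = 3.76/1.49 = 2.52, A = 0.824/5.47 = 0.151, H = 3.63/6.11 = 0.594.
Ranked: E > C > H > A.

A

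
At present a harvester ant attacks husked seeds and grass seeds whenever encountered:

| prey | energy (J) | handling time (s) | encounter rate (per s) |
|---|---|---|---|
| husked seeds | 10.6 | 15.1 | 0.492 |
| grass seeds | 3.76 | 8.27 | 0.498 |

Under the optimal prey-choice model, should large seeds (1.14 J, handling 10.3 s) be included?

No

Current rate: (0.492×10.6 + 0.498×3.76)/(1 + 0.492×15.1 + 0.498×8.27) = 0.5649 J/s.
large seeds: E/h = 1.14/10.3 = 0.1107 J/s.
Since 0.1107 < R, time spent handling large seeds is better spent searching.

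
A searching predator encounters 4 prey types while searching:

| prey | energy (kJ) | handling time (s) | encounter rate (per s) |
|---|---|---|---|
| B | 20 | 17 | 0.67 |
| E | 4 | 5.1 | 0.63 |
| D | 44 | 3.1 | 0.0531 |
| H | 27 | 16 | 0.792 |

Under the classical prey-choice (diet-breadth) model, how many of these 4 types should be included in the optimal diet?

1

Rank by E/h (kJ/s): D 14.2, H 1.69, B 1.18, E 0.784. Include each in turn until the next type's E/h falls below the running intake rate.
Rate on top 1: 2.006. H: 1.69 < 2.006 → exclude; stop.
Optimal diet: D — 1 of 4 types.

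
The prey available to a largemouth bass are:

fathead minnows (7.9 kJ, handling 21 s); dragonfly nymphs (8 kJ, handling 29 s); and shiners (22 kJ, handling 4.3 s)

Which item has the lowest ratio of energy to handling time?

dragonfly nymphs

Profitability E/h (kJ/s): fathead minnows = 7.9/21 = 0.376, dragonfly nymphs = 8/29 = 0.276, shiners = 22/4.3 = 5.12.
Ranked: shiners > fathead minnows > dragonfly nymphs.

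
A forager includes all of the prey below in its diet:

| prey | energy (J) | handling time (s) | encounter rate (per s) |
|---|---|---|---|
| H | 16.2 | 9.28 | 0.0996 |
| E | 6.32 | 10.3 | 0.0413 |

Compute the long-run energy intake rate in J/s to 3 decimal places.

0.798 J/s

R = Σλ_iE_i / (1 + Σλ_ih_i)
Numerator: 0.0996×16.2 + 0.0413×6.32 = 1.875
Denominator: 1 + 0.0996×9.28 + 0.0413×10.3 = 2.35
R = 1.875/2.35 = 0.7978 J/s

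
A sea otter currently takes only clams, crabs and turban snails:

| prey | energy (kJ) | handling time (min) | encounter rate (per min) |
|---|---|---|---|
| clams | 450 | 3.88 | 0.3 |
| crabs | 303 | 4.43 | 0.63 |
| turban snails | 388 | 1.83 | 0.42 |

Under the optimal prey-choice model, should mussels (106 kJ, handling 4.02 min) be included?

No

Intake rate on the current diet: R = (0.3×450 + 0.63×303 + 0.42×388) / (1 + 0.3×3.88 + 0.63×4.43 + 0.42×1.83) = 488.9/5.723 = 85.41 kJ/min.
Profitability of mussels: 106/4.02 = 26.37 kJ/min.
26.37 < 85.41, so adding mussels would lower the average — exclude it.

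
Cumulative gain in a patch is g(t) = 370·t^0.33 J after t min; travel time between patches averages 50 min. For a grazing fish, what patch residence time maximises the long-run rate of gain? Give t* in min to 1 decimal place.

24.6 min

Maximise g(t)/(T+t): set derivative to zero → g'(t)(T+t) = g(t).
g'(t) = 0.33·370·t^-0.67. Setting 0.33·370·t^-0.67 = 370·t^0.33/(50+t) gives 0.33(50+t) = t, so 0.67·t = 0.33×50.
t* = 0.33×50/0.67 = 24.63 min.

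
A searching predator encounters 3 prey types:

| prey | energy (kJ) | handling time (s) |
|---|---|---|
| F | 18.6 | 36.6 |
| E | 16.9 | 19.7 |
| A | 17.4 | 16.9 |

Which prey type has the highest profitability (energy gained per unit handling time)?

Profitability E/h (kJ/s): F = 18.6/36.6 = 0.508, E = 16.9/19.7 = 0.858, A = 17.4/16.9 = 1.03.
Ranked: A > E > F.

A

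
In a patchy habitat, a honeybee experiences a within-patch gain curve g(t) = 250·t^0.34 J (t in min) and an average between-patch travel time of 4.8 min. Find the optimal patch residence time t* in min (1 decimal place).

Optimal t* satisfies g'(t*) = g(t*)/(T + t*).
g'(t) = 0.34·250·t^-0.66. Setting 0.34·250·t^-0.66 = 250·t^0.34/(4.8+t) gives 0.34(4.8+t) = t, so 0.66·t = 0.34×4.8.
t* = 0.34×4.8/0.66 = 2.473 min.

2.5 min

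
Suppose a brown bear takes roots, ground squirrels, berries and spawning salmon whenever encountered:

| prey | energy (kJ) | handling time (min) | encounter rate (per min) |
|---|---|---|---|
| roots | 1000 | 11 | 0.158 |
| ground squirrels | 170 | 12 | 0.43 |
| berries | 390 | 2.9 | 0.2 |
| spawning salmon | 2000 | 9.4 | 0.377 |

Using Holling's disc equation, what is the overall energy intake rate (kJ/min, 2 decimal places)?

R = (0.158×1000 + 0.43×170 + 0.2×390 + 0.377×2000) / (1 + 0.158×11 + 0.43×12 + 0.2×2.9 + 0.377×9.4) = 1063/12.02 = 88.43 kJ/min.

88.43 kJ/min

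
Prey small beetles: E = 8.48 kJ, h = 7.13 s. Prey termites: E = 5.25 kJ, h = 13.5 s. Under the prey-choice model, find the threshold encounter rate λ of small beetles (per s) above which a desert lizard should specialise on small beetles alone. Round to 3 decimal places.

The zero-one rule: include termites iff E₂/h₂ > λE₁/(1+λh₁). Equality gives the switch point.
λE₁h₂ = E₂ + λE₂h₁ ⇒ λ = E₂/(E₁h₂ − E₂h₁) = 5.25/(114.5 − 37.43) = 0.06814 per s.

0.068 per s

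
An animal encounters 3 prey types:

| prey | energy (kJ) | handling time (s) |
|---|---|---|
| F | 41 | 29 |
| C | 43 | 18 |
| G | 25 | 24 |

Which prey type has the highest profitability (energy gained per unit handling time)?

C

Profitability E/h (kJ/s): F = 41/29 = 1.41, C = 43/18 = 2.39, G = 25/24 = 1.04.
Ranked: C > F > G.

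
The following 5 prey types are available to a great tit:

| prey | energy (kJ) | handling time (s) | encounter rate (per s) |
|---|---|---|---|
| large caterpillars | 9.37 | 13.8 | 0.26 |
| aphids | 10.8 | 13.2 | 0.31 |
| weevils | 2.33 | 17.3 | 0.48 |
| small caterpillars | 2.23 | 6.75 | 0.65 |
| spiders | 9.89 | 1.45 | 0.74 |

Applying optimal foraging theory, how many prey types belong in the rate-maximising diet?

Profitabilities (E/h, kJ/s): spiders 6.82, aphids 0.818, large caterpillars 0.679, small caterpillars 0.33, weevils 0.135. Add prey in this order while the next type's profitability exceeds the intake rate on those already taken.
Rate on top 1: 3.53. aphids: 0.818 < 3.53 → exclude; stop.
Optimal diet: spiders — 1 of 5 types.

1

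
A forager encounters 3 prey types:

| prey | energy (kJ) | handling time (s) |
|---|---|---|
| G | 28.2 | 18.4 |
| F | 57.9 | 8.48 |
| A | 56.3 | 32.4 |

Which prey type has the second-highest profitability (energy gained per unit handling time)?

A

In descending order of E/h:
F: 57.9/8.48 = 6.83 kJ/s
A: 56.3/32.4 = 1.74 kJ/s
G: 28.2/18.4 = 1.53 kJ/s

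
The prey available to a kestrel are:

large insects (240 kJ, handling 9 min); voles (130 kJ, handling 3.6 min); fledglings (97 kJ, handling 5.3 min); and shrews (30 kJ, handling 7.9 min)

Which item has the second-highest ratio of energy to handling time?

Profitability E/h (kJ/min): large insects = 240/9 = 26.7, voles = 130/3.6 = 36.1, fledglings = 97/5.3 = 18.3, shrews = 30/7.9 = 3.8.
Ranked: voles > large insects > fledglings > shrews.

large insects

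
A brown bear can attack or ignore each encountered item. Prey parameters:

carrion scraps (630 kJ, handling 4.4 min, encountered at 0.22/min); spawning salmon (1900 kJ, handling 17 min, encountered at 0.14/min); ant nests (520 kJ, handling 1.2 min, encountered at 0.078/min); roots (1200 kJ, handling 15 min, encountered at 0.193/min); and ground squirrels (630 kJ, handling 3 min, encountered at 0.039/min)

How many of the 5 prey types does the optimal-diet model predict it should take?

E/h in descending order: ant nests 433, ground squirrels 210, carrion scraps 143, spawning salmon 112, roots 80 kJ/min. The optimal diet is the largest prefix of this list for which every included type satisfies E_i/h_i > R on the types above it.
Rate on top 1: 37.09. ground squirrels: 210 > 37.09 → include.
Rate on top 2: 53.8. carrion scraps: 143 > 53.8 → include.
Rate on top 3: 93.51. spawning salmon: 112 > 93.51 → include.
Rate on top 4: 103. roots: 80 < 103 → exclude; stop.
Optimal diet: ant nests, ground squirrels, carrion scraps, spawning salmon — 4 of 5 types.

4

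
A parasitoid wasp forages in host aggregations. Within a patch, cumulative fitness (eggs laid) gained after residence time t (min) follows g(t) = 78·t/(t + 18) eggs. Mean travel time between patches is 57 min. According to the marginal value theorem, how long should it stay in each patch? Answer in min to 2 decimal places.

Optimal t* satisfies g'(t*) = g(t*)/(T + t*).
g'(t) = 78·18/(t + 18)². Setting 78·18/(t+18)² = 78t/[(t+18)(57+t)] gives 18(57+t) = t(t+18), so t² = 18×57 = 1026.
t* = √1026 = 32.03 min.

32.03 min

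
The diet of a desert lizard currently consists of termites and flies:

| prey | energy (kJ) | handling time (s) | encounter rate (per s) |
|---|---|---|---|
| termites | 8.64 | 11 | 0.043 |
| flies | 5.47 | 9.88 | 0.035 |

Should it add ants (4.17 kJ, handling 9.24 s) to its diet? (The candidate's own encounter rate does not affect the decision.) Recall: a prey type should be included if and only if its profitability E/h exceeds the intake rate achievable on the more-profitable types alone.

Intake rate on the current diet: R = (0.043×8.64 + 0.035×5.47) / (1 + 0.043×11 + 0.035×9.88) = 0.563/1.819 = 0.3095 kJ/s.
ants: E/h = 4.17/9.24 = 0.4513 kJ/s.
0.4513 > 0.3095, so adding ants raises the average — include it.

Yes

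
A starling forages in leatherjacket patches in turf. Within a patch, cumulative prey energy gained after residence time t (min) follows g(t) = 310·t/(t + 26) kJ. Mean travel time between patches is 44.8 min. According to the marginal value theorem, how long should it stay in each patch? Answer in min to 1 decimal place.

By the marginal value theorem, leave when the instantaneous gain rate g'(t) equals the habitat-wide average g(t)/(T + t).
g'(t) = 310·26/(t + 26)². Setting 310·26/(t+26)² = 310t/[(t+26)(44.8+t)] gives 26(44.8+t) = t(t+26), so t² = 26×44.8 = 1165.
t* = √1165 = 34.13 min.

34.1 min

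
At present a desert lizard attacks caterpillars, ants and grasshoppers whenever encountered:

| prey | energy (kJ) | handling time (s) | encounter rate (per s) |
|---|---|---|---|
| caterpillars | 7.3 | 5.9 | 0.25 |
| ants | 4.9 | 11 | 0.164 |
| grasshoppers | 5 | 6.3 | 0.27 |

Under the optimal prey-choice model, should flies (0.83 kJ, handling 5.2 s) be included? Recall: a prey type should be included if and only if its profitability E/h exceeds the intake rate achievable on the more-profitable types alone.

No

Intake rate on the current diet: R = (0.25×7.3 + 0.164×4.9 + 0.27×5) / (1 + 0.25×5.9 + 0.164×11 + 0.27×6.3) = 3.979/5.98 = 0.6653 kJ/s.
flies: E/h = 0.83/5.2 = 0.1596 kJ/s.
0.1596 < 0.6653, so adding flies would lower the average — exclude it.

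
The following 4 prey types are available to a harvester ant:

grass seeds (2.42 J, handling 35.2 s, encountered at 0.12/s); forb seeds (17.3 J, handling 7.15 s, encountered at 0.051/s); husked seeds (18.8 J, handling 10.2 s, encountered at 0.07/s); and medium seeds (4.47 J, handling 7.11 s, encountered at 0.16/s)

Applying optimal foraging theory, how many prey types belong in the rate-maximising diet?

2

Profitabilities (E/h, J/s): forb seeds 2.42, husked seeds 1.84, medium seeds 0.629, grass seeds 0.0687. Add prey in this order while the next type's profitability exceeds the intake rate on those already taken.
Rate on top 1: 0.6465. husked seeds: 1.84 > 0.6465 → include.
Rate on top 2: 1.058. medium seeds: 0.629 < 1.058 → exclude; stop.
Optimal diet: forb seeds, husked seeds — 2 of 4 types.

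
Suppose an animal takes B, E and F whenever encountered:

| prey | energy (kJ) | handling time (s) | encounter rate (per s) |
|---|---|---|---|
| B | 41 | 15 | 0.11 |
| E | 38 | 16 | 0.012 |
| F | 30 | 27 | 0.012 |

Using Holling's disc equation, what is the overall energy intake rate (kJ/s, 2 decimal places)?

R = (0.11×41 + 0.012×38 + 0.012×30) / (1 + 0.11×15 + 0.012×16 + 0.012×27) = 5.326/3.166 = 1.682 kJ/s.

1.68 kJ/s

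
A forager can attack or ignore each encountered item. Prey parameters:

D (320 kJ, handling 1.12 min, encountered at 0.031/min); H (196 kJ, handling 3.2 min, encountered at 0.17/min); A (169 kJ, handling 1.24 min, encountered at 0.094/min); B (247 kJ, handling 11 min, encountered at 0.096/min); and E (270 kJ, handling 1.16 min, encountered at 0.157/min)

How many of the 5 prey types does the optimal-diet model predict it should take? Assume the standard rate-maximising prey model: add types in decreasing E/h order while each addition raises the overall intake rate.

4

E/h in descending order: D 286, E 233, A 136, H 61.2, B 22.5 kJ/min. The optimal diet is the largest prefix of this list for which every included type satisfies E_i/h_i > R on the types above it.
Rate on top 1: 9.587. E: 233 > 9.587 → include.
Rate on top 2: 42.99. A: 136 > 42.99 → include.
Rate on top 3: 51.14. H: 61.2 > 51.14 → include.
Rate on top 4: 54.07. B: 22.5 < 54.07 → exclude; stop.
Optimal diet: D, E, A, H — 4 of 5 types.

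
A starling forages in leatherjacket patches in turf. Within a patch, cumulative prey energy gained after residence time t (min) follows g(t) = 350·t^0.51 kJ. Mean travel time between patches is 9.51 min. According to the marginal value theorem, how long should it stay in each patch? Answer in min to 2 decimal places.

9.90 min

Maximise g(t)/(T+t): set derivative to zero → g'(t)(T+t) = g(t).
g'(t) = 0.51·350·t^-0.49. Setting 0.51·350·t^-0.49 = 350·t^0.51/(9.51+t) gives 0.51(9.51+t) = t, so 0.49·t = 0.51×9.51.
t* = 0.51×9.51/0.49 = 9.898 min.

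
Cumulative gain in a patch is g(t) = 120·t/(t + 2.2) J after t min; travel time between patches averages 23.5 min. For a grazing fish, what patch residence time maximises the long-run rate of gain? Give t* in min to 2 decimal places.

7.19 min

Maximise g(t)/(T+t): set derivative to zero → g'(t)(T+t) = g(t).
g'(t) = 120·2.2/(t + 2.2)². Setting 120·2.2/(t+2.2)² = 120t/[(t+2.2)(23.5+t)] gives 2.2(23.5+t) = t(t+2.2), so t² = 2.2×23.5 = 51.7.
t* = √51.7 = 7.19 min.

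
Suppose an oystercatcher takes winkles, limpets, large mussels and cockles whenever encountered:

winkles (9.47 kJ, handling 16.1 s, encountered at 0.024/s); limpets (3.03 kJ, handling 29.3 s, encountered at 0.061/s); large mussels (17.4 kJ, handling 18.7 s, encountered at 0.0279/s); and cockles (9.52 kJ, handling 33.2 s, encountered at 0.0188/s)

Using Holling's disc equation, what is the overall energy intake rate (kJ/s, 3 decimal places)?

0.249 kJ/s

R = (0.024×9.47 + 0.061×3.03 + 0.0279×17.4 + 0.0188×9.52) / (1 + 0.024×16.1 + 0.061×29.3 + 0.0279×18.7 + 0.0188×33.2) = 1.077/4.32 = 0.2492 kJ/s.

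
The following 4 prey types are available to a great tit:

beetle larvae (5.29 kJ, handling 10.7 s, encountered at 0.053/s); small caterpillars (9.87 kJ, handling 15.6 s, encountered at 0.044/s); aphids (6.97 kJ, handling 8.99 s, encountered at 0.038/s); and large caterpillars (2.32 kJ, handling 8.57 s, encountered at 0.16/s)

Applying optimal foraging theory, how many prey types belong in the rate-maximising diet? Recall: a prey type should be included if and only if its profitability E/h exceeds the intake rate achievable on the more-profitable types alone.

Profitabilities (E/h, kJ/s): aphids 0.775, small caterpillars 0.633, beetle larvae 0.494, large caterpillars 0.271. Add prey in this order while the next type's profitability exceeds the intake rate on those already taken.
Rate on top 1: 0.1974. small caterpillars: 0.633 > 0.1974 → include.
Rate on top 2: 0.3447. beetle larvae: 0.494 > 0.3447 → include.
Rate on top 3: 0.3774. large caterpillars: 0.271 < 0.3774 → exclude; stop.
Optimal diet: aphids, small caterpillars, beetle larvae — 3 of 4 types.

3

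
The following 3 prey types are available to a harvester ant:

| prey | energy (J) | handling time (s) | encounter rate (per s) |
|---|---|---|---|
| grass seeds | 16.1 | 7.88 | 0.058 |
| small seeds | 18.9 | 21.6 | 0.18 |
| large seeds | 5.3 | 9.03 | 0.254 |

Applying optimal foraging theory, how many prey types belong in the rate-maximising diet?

2

Rank by E/h (J/s): grass seeds 2.04, small seeds 0.875, large seeds 0.587. Include each in turn until the next type's E/h falls below the running intake rate.
Rate on top 1: 0.6409. small seeds: 0.875 > 0.6409 → include.
Rate on top 2: 0.8112. large seeds: 0.587 < 0.8112 → exclude; stop.
Optimal diet: grass seeds, small seeds — 2 of 3 types.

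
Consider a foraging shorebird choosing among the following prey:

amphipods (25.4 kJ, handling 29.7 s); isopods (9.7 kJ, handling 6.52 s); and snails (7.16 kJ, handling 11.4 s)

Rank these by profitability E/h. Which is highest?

Profitability E/h (kJ/s): amphipods = 25.4/29.7 = 0.855, isopods = 9.7/6.52 = 1.49, snails = 7.16/11.4 = 0.628.
Ranked: isopods > amphipods > snails.

isopods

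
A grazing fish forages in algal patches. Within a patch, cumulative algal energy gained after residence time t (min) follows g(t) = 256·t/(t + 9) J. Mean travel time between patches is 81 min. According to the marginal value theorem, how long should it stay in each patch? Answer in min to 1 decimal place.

Optimal t* satisfies g'(t*) = g(t*)/(T + t*).
g'(t) = 256·9/(t + 9)². Setting 256·9/(t+9)² = 256t/[(t+9)(81+t)] gives 9(81+t) = t(t+9), so t² = 9×81 = 729.
t* = √729 = 27 min.

27.0 min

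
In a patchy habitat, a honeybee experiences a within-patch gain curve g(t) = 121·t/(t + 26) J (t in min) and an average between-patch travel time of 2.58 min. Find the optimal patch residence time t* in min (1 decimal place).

By the marginal value theorem, leave when the instantaneous gain rate g'(t) equals the habitat-wide average g(t)/(T + t).
g'(t) = 121·26/(t + 26)². Setting 121·26/(t+26)² = 121t/[(t+26)(2.58+t)] gives 26(2.58+t) = t(t+26), so t² = 26×2.58 = 67.08.
t* = √67.08 = 8.19 min.

8.2 min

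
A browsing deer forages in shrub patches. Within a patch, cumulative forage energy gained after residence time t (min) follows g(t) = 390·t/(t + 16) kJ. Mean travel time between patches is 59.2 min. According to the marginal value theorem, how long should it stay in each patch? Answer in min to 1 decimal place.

30.8 min

Optimal t* satisfies g'(t*) = g(t*)/(T + t*).
g'(t) = 390·16/(t + 16)². Setting 390·16/(t+16)² = 390t/[(t+16)(59.2+t)] gives 16(59.2+t) = t(t+16), so t² = 16×59.2 = 947.2.
t* = √947.2 = 30.78 min.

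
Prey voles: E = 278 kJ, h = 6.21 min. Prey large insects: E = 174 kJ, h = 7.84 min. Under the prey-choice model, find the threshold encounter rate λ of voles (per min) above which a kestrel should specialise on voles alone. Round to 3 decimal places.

0.158 per min

The zero-one rule: include large insects iff E₂/h₂ > λE₁/(1+λh₁). Equality gives the switch point.
λE₁h₂ = E₂ + λE₂h₁ ⇒ λ = E₂/(E₁h₂ − E₂h₁) = 174/(2180 − 1081) = 0.1583 per min.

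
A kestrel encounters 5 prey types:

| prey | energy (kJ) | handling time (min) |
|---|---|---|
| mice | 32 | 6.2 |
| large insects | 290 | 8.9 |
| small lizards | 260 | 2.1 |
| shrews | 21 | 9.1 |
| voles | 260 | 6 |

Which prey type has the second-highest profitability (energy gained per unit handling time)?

voles

Profitability E/h (kJ/min): mice = 32/6.2 = 5.16, large insects = 290/8.9 = 32.6, small lizards = 260/2.1 = 124, shrews = 21/9.1 = 2.31, voles = 260/6 = 43.3.
Ranked: small lizards > voles > large insects > mice > shrews.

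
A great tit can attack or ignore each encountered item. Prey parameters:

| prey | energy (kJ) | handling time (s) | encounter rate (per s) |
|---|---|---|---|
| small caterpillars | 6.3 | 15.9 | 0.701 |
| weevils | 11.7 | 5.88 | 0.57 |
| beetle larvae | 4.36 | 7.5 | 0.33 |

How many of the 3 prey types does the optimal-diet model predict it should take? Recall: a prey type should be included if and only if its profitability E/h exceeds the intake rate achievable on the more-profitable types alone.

Rank by E/h (kJ/s): weevils 1.99, beetle larvae 0.581, small caterpillars 0.396. Include each in turn until the next type's E/h falls below the running intake rate.
Rate on top 1: 1.533. beetle larvae: 0.581 < 1.533 → exclude; stop.
Optimal diet: weevils — 1 of 3 types.

1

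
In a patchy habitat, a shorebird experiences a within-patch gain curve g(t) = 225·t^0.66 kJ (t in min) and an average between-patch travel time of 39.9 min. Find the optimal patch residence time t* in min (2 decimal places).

77.45 min

By the marginal value theorem, leave when the instantaneous gain rate g'(t) equals the habitat-wide average g(t)/(T + t).
g'(t) = 0.66·225·t^-0.34. Setting 0.66·225·t^-0.34 = 225·t^0.66/(39.9+t) gives 0.66(39.9+t) = t, so 0.34·t = 0.66×39.9.
t* = 0.66×39.9/0.34 = 77.45 min.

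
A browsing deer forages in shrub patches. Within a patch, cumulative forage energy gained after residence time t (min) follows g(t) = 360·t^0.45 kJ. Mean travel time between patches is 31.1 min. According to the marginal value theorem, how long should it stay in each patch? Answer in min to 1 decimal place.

By the marginal value theorem, leave when the instantaneous gain rate g'(t) equals the habitat-wide average g(t)/(T + t).
g'(t) = 0.45·360·t^-0.55. Setting 0.45·360·t^-0.55 = 360·t^0.45/(31.1+t) gives 0.45(31.1+t) = t, so 0.55·t = 0.45×31.1.
t* = 0.45×31.1/0.55 = 25.45 min.

25.4 min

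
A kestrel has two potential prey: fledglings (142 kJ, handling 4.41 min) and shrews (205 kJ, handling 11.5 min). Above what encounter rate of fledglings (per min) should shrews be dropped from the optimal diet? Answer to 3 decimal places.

0.281 per min

The zero-one rule: include shrews iff E₂/h₂ > λE₁/(1+λh₁). Equality gives the switch point.
λE₁h₂ = E₂ + λE₂h₁ ⇒ λ = E₂/(E₁h₂ − E₂h₁) = 205/(1633 − 904.1) = 0.2812 per min.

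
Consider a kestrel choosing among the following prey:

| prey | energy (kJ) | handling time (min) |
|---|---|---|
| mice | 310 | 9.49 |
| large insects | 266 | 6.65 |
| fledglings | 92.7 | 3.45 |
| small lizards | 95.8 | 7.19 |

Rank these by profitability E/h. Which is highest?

large insects

Profitability E/h (kJ/min): mice = 310/9.49 = 32.7, large insects = 266/6.65 = 40, fledglings = 92.7/3.45 = 26.9, small lizards = 95.8/7.19 = 13.3.
Ranked: large insects > mice > fledglings > small lizards.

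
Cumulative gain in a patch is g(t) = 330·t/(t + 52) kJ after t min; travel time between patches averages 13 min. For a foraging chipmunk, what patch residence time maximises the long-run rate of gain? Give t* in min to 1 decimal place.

26.0 min

Maximise g(t)/(T+t): set derivative to zero → g'(t)(T+t) = g(t).
g'(t) = 330·52/(t + 52)². Setting 330·52/(t+52)² = 330t/[(t+52)(13+t)] gives 52(13+t) = t(t+52), so t² = 52×13 = 676.
t* = √676 = 26 min.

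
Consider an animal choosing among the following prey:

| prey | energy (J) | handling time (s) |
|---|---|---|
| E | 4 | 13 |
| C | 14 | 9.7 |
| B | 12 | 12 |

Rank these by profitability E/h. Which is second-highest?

In descending order of E/h:
C: 14/9.7 = 1.44 J/s
B: 12/12 = 1 J/s
E: 4/13 = 0.308 J/s

B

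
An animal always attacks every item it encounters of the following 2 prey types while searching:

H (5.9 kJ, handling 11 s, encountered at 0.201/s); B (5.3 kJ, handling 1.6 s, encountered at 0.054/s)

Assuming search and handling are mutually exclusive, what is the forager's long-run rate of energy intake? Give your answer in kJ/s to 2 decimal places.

0.45 kJ/s

Energy encountered per unit search time: 0.201×5.9 + 0.054×5.3 = 1.472 kJ/s.
Handling time per unit search time: 0.201×11 + 0.054×1.6 = 2.297.
Rate = 1.472/(1 + 2.297) = 0.4464 kJ/s.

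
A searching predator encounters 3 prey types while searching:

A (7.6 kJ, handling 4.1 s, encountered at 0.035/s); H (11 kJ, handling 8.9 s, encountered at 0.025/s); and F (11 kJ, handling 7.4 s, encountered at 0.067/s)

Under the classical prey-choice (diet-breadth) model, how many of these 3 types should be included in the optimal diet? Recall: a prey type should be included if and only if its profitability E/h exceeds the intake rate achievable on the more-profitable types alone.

3

Rank by E/h (kJ/s): A 1.85, F 1.49, H 1.24. Include each in turn until the next type's E/h falls below the running intake rate.
Rate on top 1: 0.2326. F: 1.49 > 0.2326 → include.
Rate on top 2: 0.6118. H: 1.24 > 0.6118 → include.
Optimal diet: A, F, H — 3 of 3 types.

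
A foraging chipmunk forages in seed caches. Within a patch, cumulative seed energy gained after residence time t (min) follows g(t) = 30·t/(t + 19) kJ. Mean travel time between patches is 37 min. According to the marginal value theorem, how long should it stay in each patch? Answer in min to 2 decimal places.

26.51 min

Optimal t* satisfies g'(t*) = g(t*)/(T + t*).
g'(t) = 30·19/(t + 19)². Setting 30·19/(t+19)² = 30t/[(t+19)(37+t)] gives 19(37+t) = t(t+19), so t² = 19×37 = 703.
t* = √703 = 26.51 min.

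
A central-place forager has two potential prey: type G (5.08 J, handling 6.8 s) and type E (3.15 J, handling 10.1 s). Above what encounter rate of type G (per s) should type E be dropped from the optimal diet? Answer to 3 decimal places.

The zero-one rule: include type E iff E₂/h₂ > λE₁/(1+λh₁). Equality gives the switch point.
λE₁h₂ = E₂ + λE₂h₁ ⇒ λ = E₂/(E₁h₂ − E₂h₁) = 3.15/(51.31 − 21.42) = 0.1054 per s.

0.105 per s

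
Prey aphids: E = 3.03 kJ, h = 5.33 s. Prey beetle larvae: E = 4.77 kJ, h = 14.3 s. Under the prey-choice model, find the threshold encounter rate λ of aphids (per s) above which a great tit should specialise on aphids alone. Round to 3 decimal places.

0.266 per s

The zero-one rule: include beetle larvae iff E₂/h₂ > λE₁/(1+λh₁). Equality gives the switch point.
λE₁h₂ = E₂ + λE₂h₁ ⇒ λ = E₂/(E₁h₂ − E₂h₁) = 4.77/(43.33 − 25.42) = 0.2664 per s.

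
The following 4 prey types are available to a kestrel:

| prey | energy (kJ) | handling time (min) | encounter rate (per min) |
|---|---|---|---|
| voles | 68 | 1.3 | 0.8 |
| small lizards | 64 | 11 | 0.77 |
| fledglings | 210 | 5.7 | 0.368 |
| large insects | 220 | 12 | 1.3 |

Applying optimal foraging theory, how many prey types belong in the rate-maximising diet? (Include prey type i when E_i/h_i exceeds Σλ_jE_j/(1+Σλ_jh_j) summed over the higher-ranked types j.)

2

Profitabilities (E/h, kJ/min): voles 52.3, fledglings 36.8, large insects 18.3, small lizards 5.82. Add prey in this order while the next type's profitability exceeds the intake rate on those already taken.
Rate on top 1: 26.67. fledglings: 36.8 > 26.67 → include.
Rate on top 2: 31.83. large insects: 18.3 < 31.83 → exclude; stop.
Optimal diet: voles, fledglings — 2 of 4 types.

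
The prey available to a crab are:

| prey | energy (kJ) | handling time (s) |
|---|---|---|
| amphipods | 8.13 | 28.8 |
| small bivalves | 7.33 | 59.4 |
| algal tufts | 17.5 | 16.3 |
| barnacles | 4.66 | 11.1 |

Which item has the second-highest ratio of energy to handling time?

In descending order of E/h:
algal tufts: 17.5/16.3 = 1.07 kJ/s
barnacles: 4.66/11.1 = 0.42 kJ/s
amphipods: 8.13/28.8 = 0.282 kJ/s
small bivalves: 7.33/59.4 = 0.123 kJ/s

barnacles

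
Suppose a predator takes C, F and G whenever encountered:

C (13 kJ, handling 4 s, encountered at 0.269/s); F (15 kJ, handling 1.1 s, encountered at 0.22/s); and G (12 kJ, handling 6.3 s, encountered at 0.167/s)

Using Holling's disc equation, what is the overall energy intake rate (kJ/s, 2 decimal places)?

2.61 kJ/s

R = (0.269×13 + 0.22×15 + 0.167×12) / (1 + 0.269×4 + 0.22×1.1 + 0.167×6.3) = 8.801/3.37 = 2.611 kJ/s.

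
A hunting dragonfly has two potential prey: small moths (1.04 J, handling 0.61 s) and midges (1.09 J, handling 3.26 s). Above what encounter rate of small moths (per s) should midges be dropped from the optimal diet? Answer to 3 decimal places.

The zero-one rule: include midges iff E₂/h₂ > λE₁/(1+λh₁). Equality gives the switch point.
λE₁h₂ = E₂ + λE₂h₁ ⇒ λ = E₂/(E₁h₂ − E₂h₁) = 1.09/(3.39 − 0.6649) = 0.3999 per s.

0.400 per s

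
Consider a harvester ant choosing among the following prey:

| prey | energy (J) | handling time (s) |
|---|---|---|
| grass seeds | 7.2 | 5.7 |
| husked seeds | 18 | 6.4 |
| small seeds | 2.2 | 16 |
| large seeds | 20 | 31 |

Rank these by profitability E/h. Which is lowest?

small seeds

Profitability E/h (J/s): grass seeds = 7.2/5.7 = 1.26, husked seeds = 18/6.4 = 2.81, small seeds = 2.2/16 = 0.138, large seeds = 20/31 = 0.645.
Ranked: husked seeds > grass seeds > large seeds > small seeds.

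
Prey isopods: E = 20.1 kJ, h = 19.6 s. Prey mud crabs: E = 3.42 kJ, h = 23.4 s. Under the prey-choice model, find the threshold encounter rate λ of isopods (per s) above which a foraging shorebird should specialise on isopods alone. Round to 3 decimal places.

0.008 per s

Drop mud crabs once their profitability E₂/h₂ falls below the rate achievable on isopods alone: E₂/h₂ = λE₁/(1 + λh₁).
Solve for λ: λE₁h₂ = E₂(1 + λh₁) → λ(E₁h₂ − E₂h₁) = E₂ → λ = E₂/(E₁h₂ − E₂h₁).
λ = 3.42/(20.1×23.4 − 3.42×19.6) = 3.42/403.3 = 0.00848 per s.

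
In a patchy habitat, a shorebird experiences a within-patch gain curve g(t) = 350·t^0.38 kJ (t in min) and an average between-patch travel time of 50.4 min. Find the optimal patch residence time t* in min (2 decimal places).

30.89 min

Maximise g(t)/(T+t): set derivative to zero → g'(t)(T+t) = g(t).
g'(t) = 0.38·350·t^-0.62. Setting 0.38·350·t^-0.62 = 350·t^0.38/(50.4+t) gives 0.38(50.4+t) = t, so 0.62·t = 0.38×50.4.
t* = 0.38×50.4/0.62 = 30.89 min.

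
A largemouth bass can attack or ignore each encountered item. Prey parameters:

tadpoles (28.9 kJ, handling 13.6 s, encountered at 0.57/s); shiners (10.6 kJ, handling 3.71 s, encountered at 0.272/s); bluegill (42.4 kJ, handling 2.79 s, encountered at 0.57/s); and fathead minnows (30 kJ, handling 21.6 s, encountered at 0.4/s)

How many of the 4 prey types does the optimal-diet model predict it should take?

1

E/h in descending order: bluegill 15.2, shiners 2.86, tadpoles 2.12, fathead minnows 1.39 kJ/s. The optimal diet is the largest prefix of this list for which every included type satisfies E_i/h_i > R on the types above it.
Rate on top 1: 9.33. shiners: 2.86 < 9.33 → exclude; stop.
Optimal diet: bluegill — 1 of 4 types.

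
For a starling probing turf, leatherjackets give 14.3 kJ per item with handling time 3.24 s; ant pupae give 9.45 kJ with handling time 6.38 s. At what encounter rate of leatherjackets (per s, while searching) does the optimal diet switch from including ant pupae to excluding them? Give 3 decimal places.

0.156 per s

Drop ant pupae once their profitability E₂/h₂ falls below the rate achievable on leatherjackets alone: E₂/h₂ = λE₁/(1 + λh₁).
Solve for λ: λE₁h₂ = E₂(1 + λh₁) → λ(E₁h₂ − E₂h₁) = E₂ → λ = E₂/(E₁h₂ − E₂h₁).
λ = 9.45/(14.3×6.38 − 9.45×3.24) = 9.45/60.62 = 0.1559 per s.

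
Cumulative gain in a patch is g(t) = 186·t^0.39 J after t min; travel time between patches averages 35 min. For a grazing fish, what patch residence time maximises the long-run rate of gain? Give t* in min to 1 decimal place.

22.4 min

Maximise g(t)/(T+t): set derivative to zero → g'(t)(T+t) = g(t).
g'(t) = 0.39·186·t^-0.61. Setting 0.39·186·t^-0.61 = 186·t^0.39/(35+t) gives 0.39(35+t) = t, so 0.61·t = 0.39×35.
t* = 0.39×35/0.61 = 22.38 min.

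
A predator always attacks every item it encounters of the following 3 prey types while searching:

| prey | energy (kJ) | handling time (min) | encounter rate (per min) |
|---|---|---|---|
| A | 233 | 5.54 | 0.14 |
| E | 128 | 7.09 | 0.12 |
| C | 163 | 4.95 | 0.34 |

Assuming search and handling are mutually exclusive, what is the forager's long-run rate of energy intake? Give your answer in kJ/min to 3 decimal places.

23.994 kJ/min

R = Σλ_iE_i / (1 + Σλ_ih_i)
Numerator: 0.14×233 + 0.12×128 + 0.34×163 = 103.4
Denominator: 1 + 0.14×5.54 + 0.12×7.09 + 0.34×4.95 = 4.309
R = 103.4/4.309 = 23.99 kJ/min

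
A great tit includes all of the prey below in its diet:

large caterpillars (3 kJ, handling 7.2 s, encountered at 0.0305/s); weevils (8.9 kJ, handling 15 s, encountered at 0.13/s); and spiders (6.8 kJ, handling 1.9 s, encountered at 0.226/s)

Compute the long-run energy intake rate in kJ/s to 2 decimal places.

Energy encountered per unit search time: 0.0305×3 + 0.13×8.9 + 0.226×6.8 = 2.785 kJ/s.
Handling time per unit search time: 0.0305×7.2 + 0.13×15 + 0.226×1.9 = 2.599.
Rate = 2.785/(1 + 2.599) = 0.7739 kJ/s.

0.77 kJ/s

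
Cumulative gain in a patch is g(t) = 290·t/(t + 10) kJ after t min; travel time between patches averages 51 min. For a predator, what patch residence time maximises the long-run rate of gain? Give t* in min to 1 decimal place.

22.6 min

By the marginal value theorem, leave when the instantaneous gain rate g'(t) equals the habitat-wide average g(t)/(T + t).
g'(t) = 290·10/(t + 10)². Setting 290·10/(t+10)² = 290t/[(t+10)(51+t)] gives 10(51+t) = t(t+10), so t² = 10×51 = 510.
t* = √510 = 22.58 min.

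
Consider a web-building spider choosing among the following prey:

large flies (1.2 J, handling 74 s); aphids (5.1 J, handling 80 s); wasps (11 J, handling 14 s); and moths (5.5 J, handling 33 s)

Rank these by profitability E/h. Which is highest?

In descending order of E/h:
wasps: 11/14 = 0.786 J/s
moths: 5.5/33 = 0.167 J/s
aphids: 5.1/80 = 0.0638 J/s
large flies: 1.2/74 = 0.0162 J/s

wasps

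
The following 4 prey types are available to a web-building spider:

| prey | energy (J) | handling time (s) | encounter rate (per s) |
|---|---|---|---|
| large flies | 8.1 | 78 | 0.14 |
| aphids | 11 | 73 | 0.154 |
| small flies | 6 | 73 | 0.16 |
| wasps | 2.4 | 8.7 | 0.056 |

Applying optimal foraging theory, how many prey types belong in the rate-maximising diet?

E/h in descending order: wasps 0.276, aphids 0.151, large flies 0.104, small flies 0.0822 J/s. The optimal diet is the largest prefix of this list for which every included type satisfies E_i/h_i > R on the types above it.
Rate on top 1: 0.09037. aphids: 0.151 > 0.09037 → include.
Rate on top 2: 0.1436. large flies: 0.104 < 0.1436 → exclude; stop.
Optimal diet: wasps, aphids — 2 of 4 types.

2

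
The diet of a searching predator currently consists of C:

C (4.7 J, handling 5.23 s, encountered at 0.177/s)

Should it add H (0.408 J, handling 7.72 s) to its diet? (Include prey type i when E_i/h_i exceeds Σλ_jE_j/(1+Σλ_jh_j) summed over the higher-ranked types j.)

Intake rate on the current diet: R = (0.177×4.7) / (1 + 0.177×5.23) = 0.8319/1.926 = 0.432 J/s.
H: E/h = 0.408/7.72 = 0.05285 J/s.
Since 0.05285 < R, time spent handling H is better spent searching.

No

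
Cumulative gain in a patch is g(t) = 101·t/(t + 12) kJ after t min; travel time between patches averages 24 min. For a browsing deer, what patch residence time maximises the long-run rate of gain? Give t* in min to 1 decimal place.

17.0 min

Maximise g(t)/(T+t): set derivative to zero → g'(t)(T+t) = g(t).
g'(t) = 101·12/(t + 12)². Setting 101·12/(t+12)² = 101t/[(t+12)(24+t)] gives 12(24+t) = t(t+12), so t² = 12×24 = 288.
t* = √288 = 16.97 min.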